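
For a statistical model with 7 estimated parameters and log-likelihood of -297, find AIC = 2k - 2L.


AIC = 2*7 - 2*(-297).
= 14 + 594 = 608.

608


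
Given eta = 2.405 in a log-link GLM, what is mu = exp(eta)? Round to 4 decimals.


The inverse log link gives:
mu = exp(2.405) = 11.0784.

11.0784


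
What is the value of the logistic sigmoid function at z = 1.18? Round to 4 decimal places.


Compute exp(-1.1800) = 0.3073.
Sigmoid = 1 / (1 + 0.3073) = 1 / 1.3073 = 0.7649.

0.7649


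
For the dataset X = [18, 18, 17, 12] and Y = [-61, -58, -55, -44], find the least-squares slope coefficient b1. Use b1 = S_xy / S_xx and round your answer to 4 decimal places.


First compute the means: xbar = 16.2500, ybar = -54.5000.
Then S_xx = sum((xi - xbar)^2) = 24.7500.
S_xy = sum((xi - xbar)(yi - ybar)) = -62.5000.
b1 = S_xy / S_xx = -62.5000 / 24.7500 = -2.5253.

-2.5253


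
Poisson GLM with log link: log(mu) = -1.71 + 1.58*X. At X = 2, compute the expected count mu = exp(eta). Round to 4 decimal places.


Linear predictor: eta = -1.71 + (1.58)(2) = 1.4500.
Expected count: mu = exp(1.4500) = 4.2631.

4.2631


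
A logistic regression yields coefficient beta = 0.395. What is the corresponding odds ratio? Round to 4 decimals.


exp(0.395) = 1.4844.
So the odds ratio is 1.4844.

1.4844


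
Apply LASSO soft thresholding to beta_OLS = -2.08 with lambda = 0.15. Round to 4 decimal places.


Check: |-2.08| = 2.08 vs lambda = 0.15.
Since |beta| > lambda, coefficient = sign(beta)*(|beta| - lambda) = -1.9300.
Soft-thresholded coefficient = -1.9300.

-1.9300


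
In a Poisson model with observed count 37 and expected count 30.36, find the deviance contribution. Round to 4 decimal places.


Compute y*ln(y/mu) = 37*ln(37/30.36) = 37*0.197792 = 7.318304.
y - mu = 6.64.
D = 2*(7.318304 - (6.64)) = 1.356608, which rounds to 1.3566.

1.3566


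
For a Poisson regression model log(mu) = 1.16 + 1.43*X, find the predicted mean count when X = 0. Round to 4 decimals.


Compute eta = 1.16 + 1.43 * 0 = 1.1600.
Apply inverse link: mu = e^1.1600 = 3.1899.

3.1899


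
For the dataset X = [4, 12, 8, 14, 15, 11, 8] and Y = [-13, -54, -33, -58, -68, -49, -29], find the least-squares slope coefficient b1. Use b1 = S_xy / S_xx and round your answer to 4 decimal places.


The sample means are xbar = 10.2857 and ybar = -43.4286.
Compute S_xx = 89.4286 and S_xy = -440.1429.
Slope b1 = S_xy / S_xx = -440.1429 / 89.4286 = -4.9217.

-4.9217


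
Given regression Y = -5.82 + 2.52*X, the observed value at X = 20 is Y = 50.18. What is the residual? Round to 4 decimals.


Fitted value at X = 20 is yhat = -5.82 + 2.52*20 = 44.5800.
Residual = 50.18 - 44.5800 = 5.6000.

5.6000


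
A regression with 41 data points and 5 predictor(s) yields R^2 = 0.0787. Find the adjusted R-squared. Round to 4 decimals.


Adjusted R^2 = 1 - (1 - R^2) * (n-1)/(n-p-1).
(1 - R^2) = 0.9213.
(n-1)/(n-p-1) = 40/35.
(1 - R^2) * (n-1) = 0.9213 * 40 = 36.8520.
Divide by (n-p-1): 36.8520 / 35 = 1.0529.
Adj R^2 = 1 - 1.0529 = -0.0529.

-0.0529


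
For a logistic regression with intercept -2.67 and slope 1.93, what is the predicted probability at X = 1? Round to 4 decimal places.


z = -2.67 + 1.93 * 1 = -0.7400.
Sigmoid: P = 1 / (1 + exp(0.7400)) = 0.3230.

0.3230


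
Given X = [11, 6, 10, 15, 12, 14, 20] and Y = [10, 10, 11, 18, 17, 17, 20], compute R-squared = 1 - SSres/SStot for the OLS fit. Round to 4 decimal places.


The fitted line is Y = 4.1605 + 0.8395*X.
SSres = 25.8765, SStot = 107.4286.
R^2 = 1 - SSres/SStot = 0.7591.

0.7591


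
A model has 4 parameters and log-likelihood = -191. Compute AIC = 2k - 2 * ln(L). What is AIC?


AIC = 2*4 - 2*(-191).
= 8 + 382 = 390.

390


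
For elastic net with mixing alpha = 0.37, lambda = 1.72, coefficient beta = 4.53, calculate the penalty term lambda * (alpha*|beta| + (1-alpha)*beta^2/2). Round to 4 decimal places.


alpha * |beta| = 0.37 * 4.53 = 1.6761.
(1-alpha) * beta^2/2 = 0.63 * 20.5209/2 = 6.4641.
Total = 1.72 * (1.6761 + 6.4641) = 14.0011.

14.0011


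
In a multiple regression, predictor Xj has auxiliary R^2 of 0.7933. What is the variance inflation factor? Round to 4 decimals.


Denominator: 1 - 0.7933 = 0.2067.
VIF = 1 / 0.2067 = 4.8379.

4.8379


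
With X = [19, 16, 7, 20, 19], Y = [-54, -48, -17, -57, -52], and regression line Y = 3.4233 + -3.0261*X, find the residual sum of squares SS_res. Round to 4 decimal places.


For each point, residual = actual - predicted.
Residuals: [0.0726, -3.0057, 0.7594, 0.0987, 2.0726].
Sum of squared residuals = 13.9216.

13.9216


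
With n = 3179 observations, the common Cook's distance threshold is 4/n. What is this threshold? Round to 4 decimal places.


The threshold is 4/n.
4/3179 = 0.0013.

0.0013


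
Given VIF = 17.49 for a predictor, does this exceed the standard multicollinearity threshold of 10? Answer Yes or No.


The threshold is 10.
VIF = 17.49 is >= 10.
Multicollinearity indication: Yes.

Yes


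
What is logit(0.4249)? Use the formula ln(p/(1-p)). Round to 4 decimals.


The odds are p/(1-p) = 0.4249 / 0.5751 = 0.7388.
logit(p) = ln(0.7388) = -0.3027.

-0.3027


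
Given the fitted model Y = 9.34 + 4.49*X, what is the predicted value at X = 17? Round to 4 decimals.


Plug X = 17 into Y = 9.34 + 4.49*X:
Y = 9.34 + 76.3300 = 85.6700.

85.6700


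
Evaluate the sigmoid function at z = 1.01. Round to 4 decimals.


First, exp(-1.0100) = 0.3642.
Then sigma(z) = 1/(1 + 0.3642) = 0.7330.

0.7330


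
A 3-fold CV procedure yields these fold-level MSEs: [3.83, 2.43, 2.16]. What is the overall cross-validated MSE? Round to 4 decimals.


Total MSE across folds = 8.4200.
CV-MSE = 8.4200/3 = 2.8067.

2.8067


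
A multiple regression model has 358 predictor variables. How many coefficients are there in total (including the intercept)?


Total coefficients = number of predictors + 1 (for the intercept).
= 358 + 1 = 359.

359


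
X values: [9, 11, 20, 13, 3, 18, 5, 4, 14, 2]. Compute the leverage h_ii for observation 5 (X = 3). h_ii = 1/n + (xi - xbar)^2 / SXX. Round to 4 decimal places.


Mean of X: xbar = 9.9000.
SXX = 364.9000.
For X = 3: h = 1/10 + (3 - 9.9000)^2/364.9000 = 0.2305.

0.2305


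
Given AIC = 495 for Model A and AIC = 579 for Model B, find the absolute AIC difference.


|AIC_A - AIC_B| = |495 - 579| = 84.
Model A is preferred (lower AIC).

84


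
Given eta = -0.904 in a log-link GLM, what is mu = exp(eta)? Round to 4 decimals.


The inverse log link gives:
mu = exp(-0.904) = 0.4049.

0.4049


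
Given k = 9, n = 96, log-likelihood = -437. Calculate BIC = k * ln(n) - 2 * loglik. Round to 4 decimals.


ln(96) = 4.564348.
k * ln(n) = 9 * 4.564348 = 41.079132.
-2L = 874.
BIC = 41.079132 + 874 = 915.079132, which rounds to 915.0791.

915.0791


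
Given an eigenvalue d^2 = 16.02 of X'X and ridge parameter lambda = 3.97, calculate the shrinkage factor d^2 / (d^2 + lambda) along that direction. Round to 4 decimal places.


d^2 + lambda = 16.02 + 3.97 = 19.9900.
Shrinkage factor = 16.02/19.9900 = 0.8014.

0.8014


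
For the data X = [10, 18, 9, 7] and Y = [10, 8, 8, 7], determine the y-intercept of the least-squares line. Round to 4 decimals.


First find the slope: b1 = 0.0286.
Means: xbar = 11.0000, ybar = 8.2500.
b0 = ybar - b1 * xbar = 8.2500 - 0.0286 * 11.0000 = 7.9357.

7.9357


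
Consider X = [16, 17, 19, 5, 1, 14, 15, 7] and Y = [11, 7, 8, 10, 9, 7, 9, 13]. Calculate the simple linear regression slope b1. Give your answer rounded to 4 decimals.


The sample means are xbar = 11.7500 and ybar = 9.2500.
Compute S_xx = 297.5000 and S_xy = -39.5000.
Slope b1 = S_xy / S_xx = -39.5000 / 297.5000 = -0.1328.

-0.1328


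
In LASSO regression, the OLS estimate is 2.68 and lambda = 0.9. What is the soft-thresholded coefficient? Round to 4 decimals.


|beta_OLS| = 2.68.
lambda = 0.9.
Since |beta| > lambda, coefficient = sign(beta)*(|beta| - lambda) = 1.7800.
Result = 1.7800.

1.7800


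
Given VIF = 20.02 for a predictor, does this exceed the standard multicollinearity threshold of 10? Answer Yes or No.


Compare VIF = 20.02 to the threshold of 10.
20.02 >= 10, so the answer is Yes.

Yes


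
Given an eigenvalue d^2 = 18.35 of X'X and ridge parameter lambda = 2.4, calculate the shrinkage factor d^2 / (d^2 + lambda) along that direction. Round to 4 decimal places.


d^2 + lambda = 18.35 + 2.4 = 20.7500.
Shrinkage factor = 18.35/20.7500 = 0.8843.

0.8843


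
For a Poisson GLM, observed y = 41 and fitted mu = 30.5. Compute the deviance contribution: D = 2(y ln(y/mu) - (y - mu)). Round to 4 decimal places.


y/mu = 41/30.5 = 1.344262 (approx.), and ln(41/30.5) = 0.295845.
y * ln(y/mu) = 41 * 0.295845 = 12.129645.
y - mu = 10.5.
D = 2 * (12.129645 - 10.5) = 3.259290, which rounds to 3.2593.

3.2593


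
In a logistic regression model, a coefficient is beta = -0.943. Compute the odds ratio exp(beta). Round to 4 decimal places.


Odds ratio = exp(beta) = exp(-0.943).
= 0.3895.

0.3895


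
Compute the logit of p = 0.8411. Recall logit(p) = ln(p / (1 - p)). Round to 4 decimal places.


The odds are p/(1-p) = 0.8411 / 0.1589 = 5.2933.
logit(p) = ln(5.2933) = 1.6664.

1.6664


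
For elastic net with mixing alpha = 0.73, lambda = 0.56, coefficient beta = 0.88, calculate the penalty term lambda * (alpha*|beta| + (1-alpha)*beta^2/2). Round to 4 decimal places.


L1 component = 0.73 * |0.88| = 0.6424.
L2 component = 0.27 * 0.88^2 / 2 = 0.1045.
Penalty = 0.56 * (0.6424 + 0.1045) = 0.56 * 0.7469 = 0.4183.

0.4183


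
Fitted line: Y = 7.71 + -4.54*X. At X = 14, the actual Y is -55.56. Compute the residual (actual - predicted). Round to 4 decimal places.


Compute yhat = 7.71 + (-4.54)(14) = -55.8500.
Residual = actual - predicted = -55.56 - -55.8500 = 0.2900.

0.2900


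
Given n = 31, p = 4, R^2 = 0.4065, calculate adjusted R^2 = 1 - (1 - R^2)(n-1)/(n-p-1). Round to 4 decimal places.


Adjusted R^2 = 1 - (1 - R^2) * (n-1)/(n-p-1).
(1 - R^2) = 0.5935.
(n-1)/(n-p-1) = 30/26.
(1 - R^2) * (n-1) = 0.5935 * 30 = 17.8050.
Divide by (n-p-1): 17.8050 / 26 = 0.6848.
Adj R^2 = 1 - 0.6848 = 0.3152.

0.3152


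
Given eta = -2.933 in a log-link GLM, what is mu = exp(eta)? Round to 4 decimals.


Apply the inverse link:
mu = e^-2.933 = 0.0532.

0.0532


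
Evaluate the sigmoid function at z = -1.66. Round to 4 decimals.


exp(1.6600) = 5.2593.
1 + exp(-z) = 6.2593.
sigmoid = 1/6.2593 = 0.1598.

0.1598


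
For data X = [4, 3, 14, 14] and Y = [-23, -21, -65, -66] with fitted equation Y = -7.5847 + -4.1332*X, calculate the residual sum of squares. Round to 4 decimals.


Compute predicted values, then residuals = yi - yhat_i.
Residuals: [1.1175, -1.0157, 0.4495, -0.5505].
SSres = sum(residual^2) = 2.7856.

2.7856


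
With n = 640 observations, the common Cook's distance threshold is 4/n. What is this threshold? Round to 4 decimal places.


Using the rule of thumb:
Threshold = 4 / 640 = 0.0063.

0.0063


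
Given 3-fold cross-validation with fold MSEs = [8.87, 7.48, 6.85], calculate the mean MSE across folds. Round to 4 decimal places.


Total MSE across folds = 23.2000.
CV-MSE = 23.2000/3 = 7.7333.

7.7333


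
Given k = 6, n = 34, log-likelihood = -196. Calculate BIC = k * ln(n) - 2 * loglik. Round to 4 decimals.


ln(34) = 3.526361.
k * ln(n) = 6 * 3.526361 = 21.158166.
-2L = 392.
BIC = 21.158166 + 392 = 413.158166, which rounds to 413.1582.

413.1582


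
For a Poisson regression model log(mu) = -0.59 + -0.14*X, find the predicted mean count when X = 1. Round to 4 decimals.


eta = -0.59 + -0.14 * 1 = -0.7300.
mu = exp(-0.7300) = 0.4819.

0.4819


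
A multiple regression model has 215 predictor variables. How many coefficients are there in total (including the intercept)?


Including the intercept, the model has 215 predictor coefficients + 1 intercept.
Total = 216.

216


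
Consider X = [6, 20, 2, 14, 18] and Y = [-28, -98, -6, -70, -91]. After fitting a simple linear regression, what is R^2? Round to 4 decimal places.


The fitted line is Y = 3.5000 + -5.1750*X.
SSres = 7.8500, SStot = 6435.2000.
R^2 = 1 - SSres/SStot = 0.9988.

0.9988


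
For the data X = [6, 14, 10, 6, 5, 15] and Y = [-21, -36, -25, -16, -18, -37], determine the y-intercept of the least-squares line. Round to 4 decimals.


First find the slope: b1 = -2.0245.
Means: xbar = 9.3333, ybar = -25.5000.
b0 = ybar - b1 * xbar = -25.5000 - -2.0245 * 9.3333 = -6.6049.

-6.6049


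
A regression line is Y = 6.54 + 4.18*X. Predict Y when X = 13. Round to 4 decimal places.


Predicted value:
Y = 6.54 + (4.18)(13) = 6.54 + 54.3400 = 60.8800.

60.8800


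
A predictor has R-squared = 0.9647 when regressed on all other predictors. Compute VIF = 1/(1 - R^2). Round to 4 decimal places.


Denominator: 1 - 0.9647 = 0.0353.
VIF = 1 / 0.0353 = 28.3286.

28.3286


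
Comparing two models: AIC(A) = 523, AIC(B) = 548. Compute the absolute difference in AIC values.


Compute |523 - 548| = 25.
Model A has the smaller AIC.

25


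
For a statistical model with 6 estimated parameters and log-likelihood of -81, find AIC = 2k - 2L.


Compute:
2k = 2*6 = 12.
-2*loglik = -2*(-81) = 162.
AIC = 12 + 162 = 174.

174


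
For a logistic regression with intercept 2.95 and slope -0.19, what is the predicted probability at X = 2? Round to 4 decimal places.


Compute z = 2.95 + (-0.19)(2) = 2.5700.
exp(-z) = 0.0765.
P = 1/(1 + 0.0765) = 0.9289.

0.9289


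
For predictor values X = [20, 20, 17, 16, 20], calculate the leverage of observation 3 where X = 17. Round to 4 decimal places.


n = 5, xbar = 18.6000.
SXX = sum((xi - xbar)^2) = 15.2000.
h = 1/5 + (17 - 18.6000)^2 / 15.2000 = 0.3684.

0.3684


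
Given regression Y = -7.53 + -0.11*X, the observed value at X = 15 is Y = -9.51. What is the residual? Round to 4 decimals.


Compute yhat = -7.53 + (-0.11)(15) = -9.1800.
Residual = actual - predicted = -9.51 - -9.1800 = -0.3300.

-0.3300


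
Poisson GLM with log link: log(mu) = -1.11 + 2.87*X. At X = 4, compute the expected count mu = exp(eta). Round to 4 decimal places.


Linear predictor: eta = -1.11 + (2.87)(4) = 10.3700.
Expected count: mu = exp(10.3700) = 31888.4770.

31888.4770


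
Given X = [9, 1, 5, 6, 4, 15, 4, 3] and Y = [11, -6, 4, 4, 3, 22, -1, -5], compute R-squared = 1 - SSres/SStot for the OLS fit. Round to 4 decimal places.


The fitted line is Y = -8.0263 + 2.0470*X.
SSres = 23.2060, SStot = 580.0000.
R^2 = 1 - SSres/SStot = 0.9600.

0.9600


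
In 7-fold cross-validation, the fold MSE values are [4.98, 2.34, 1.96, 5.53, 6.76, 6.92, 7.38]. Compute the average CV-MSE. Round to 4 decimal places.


Sum of fold MSEs = 35.8700.
Average = 35.8700 / 7 = 5.1243.

5.1243


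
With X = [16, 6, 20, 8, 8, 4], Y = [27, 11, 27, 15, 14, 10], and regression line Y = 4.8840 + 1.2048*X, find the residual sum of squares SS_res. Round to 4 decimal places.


Predicted values from Y = 4.8840 + 1.2048*X.
Residuals: [2.8392, -1.1128, -1.9800, 0.4776, -0.5224, 0.2968].
SSres = 13.8089.

13.8089


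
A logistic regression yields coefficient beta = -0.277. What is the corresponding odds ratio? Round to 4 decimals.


The odds ratio is computed as:
OR = e^(-0.277) = 0.7581.

0.7581


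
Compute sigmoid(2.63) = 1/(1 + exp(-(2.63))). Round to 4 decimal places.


exp(-2.6300) = 0.0721.
1 + exp(-z) = 1.0721.
sigmoid = 1/1.0721 = 0.9328.

0.9328


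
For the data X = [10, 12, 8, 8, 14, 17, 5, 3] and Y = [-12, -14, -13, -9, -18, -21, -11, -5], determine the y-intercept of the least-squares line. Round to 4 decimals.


Compute b1 = -1.0117 from the OLS formula.
With xbar = 9.6250 and ybar = -12.8750, the intercept is:
b0 = -12.8750 - -1.0117 * 9.6250 = -3.1376.

-3.1376


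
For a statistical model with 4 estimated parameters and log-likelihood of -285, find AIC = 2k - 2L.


AIC = 2*4 - 2*(-285).
= 8 + 570 = 578.

578


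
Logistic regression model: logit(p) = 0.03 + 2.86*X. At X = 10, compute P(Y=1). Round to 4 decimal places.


Compute z = 0.03 + (2.86)(10) = 28.6300.
exp(-z) = 0.0000.
P = 1/(1 + 0.0000) = 1.0000.

1.0000


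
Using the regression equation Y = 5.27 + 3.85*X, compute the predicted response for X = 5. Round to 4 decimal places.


Plug X = 5 into Y = 5.27 + 3.85*X:
Y = 5.27 + 19.2500 = 24.5200.

24.5200


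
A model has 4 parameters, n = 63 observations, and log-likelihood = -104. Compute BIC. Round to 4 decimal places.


ln(63) = 4.143135.
k * ln(n) = 4 * 4.143135 = 16.572540.
-2L = 208.
BIC = 16.572540 + 208 = 224.572540, which rounds to 224.5725.

224.5725


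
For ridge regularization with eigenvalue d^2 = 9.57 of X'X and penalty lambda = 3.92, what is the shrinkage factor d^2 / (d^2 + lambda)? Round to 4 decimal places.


Compute the denominator: 9.57 + 3.92 = 13.4900.
Shrinkage factor = 9.57 / 13.4900 = 0.7094.

0.7094


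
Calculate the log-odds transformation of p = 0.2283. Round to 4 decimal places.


The odds are p/(1-p) = 0.2283 / 0.7717 = 0.2958.
logit(p) = ln(0.2958) = -1.2179.

-1.2179


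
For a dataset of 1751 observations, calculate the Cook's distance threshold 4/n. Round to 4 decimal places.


The threshold is 4/n.
4/1751 = 0.0023.

0.0023


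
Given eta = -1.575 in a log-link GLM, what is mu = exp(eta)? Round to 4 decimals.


The inverse log link gives:
mu = exp(-1.575) = 0.2070.

0.2070


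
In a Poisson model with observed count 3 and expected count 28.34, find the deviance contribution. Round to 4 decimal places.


First: ln(3/28.34) = -2.245662.
Then: 3 * -2.245662 = -6.736986.
y - mu = 3 - 28.34 = -25.34.
D = 2(-6.736986 - -25.34) = 37.206028, which rounds to 37.2060.

37.2060


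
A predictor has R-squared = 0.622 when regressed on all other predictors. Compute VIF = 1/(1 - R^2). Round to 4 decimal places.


Using VIF = 1/(1 - R^2_j):
1 - 0.622 = 0.378.
VIF = 2.6455.

2.6455


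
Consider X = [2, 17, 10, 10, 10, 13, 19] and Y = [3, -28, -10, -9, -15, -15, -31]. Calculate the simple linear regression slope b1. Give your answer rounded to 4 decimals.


The sample means are xbar = 11.5714 and ybar = -15.0000.
Compute S_xx = 185.7143 and S_xy = -379.0000.
Slope b1 = S_xy / S_xx = -379.0000 / 185.7143 = -2.0408.

-2.0408


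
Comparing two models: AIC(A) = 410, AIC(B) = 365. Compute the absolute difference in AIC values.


|AIC_A - AIC_B| = |410 - 365| = 45.
Model B is preferred (lower AIC).

45


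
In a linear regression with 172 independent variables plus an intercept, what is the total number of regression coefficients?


Each predictor gets one coefficient, plus one intercept.
Total parameters = 172 + 1 = 173.

173


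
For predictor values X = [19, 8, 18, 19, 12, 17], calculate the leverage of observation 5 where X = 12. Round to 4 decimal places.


Compute xbar = 15.5000 with n = 6 observations.
SXX = 101.5000.
Leverage = 1/6 + (12 - 15.5000)^2/101.5000 = 0.2874.

0.2874


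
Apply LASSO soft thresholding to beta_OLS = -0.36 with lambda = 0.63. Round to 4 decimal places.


Check: |-0.36| = 0.36 vs lambda = 0.63.
Since |beta| <= lambda, the coefficient is set to 0.
Soft-thresholded coefficient = 0.0000.

0.0000


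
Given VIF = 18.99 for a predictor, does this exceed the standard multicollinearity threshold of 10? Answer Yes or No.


The threshold is 10.
VIF = 18.99 is >= 10.
Multicollinearity indication: Yes.

Yes


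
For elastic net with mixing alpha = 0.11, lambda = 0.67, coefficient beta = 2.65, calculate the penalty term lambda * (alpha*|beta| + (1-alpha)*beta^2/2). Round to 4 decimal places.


Compute:
L1 = 0.11 * 2.65 = 0.2915.
L2 = 0.89 * 2.65^2 / 2 = 3.1250.
Penalty = 0.67 * (0.2915 + 3.1250) = 2.2891.

2.2891


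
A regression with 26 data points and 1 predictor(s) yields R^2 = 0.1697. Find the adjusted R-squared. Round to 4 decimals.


Adjusted R^2 = 1 - (1 - R^2) * (n-1)/(n-p-1).
(1 - R^2) = 0.8303.
(n-1)/(n-p-1) = 25/24.
(1 - R^2) * (n-1) = 0.8303 * 25 = 20.7575.
Divide by (n-p-1): 20.7575 / 24 = 0.8649.
Adj R^2 = 1 - 0.8649 = 0.1351.

0.1351


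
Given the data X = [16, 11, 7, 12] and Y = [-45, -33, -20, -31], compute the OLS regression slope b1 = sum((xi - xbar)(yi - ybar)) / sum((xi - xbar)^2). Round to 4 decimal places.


Calculate xbar = 11.5000, ybar = -32.2500.
S_xx = 41.0000, S_xy = -111.5000.
Using b1 = S_xy / S_xx = -111.5000 / 41.0000, we get b1 = -2.7195.

-2.7195


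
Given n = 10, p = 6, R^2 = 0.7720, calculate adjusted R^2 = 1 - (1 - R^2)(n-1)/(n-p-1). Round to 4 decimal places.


Using the formula:
(1 - 0.7720) = 0.2280.
Multiply by 9/3: 0.2280 * 9 = 2.0520, then 2.0520 / 3 = 0.6840.
Adj R^2 = 1 - 0.6840 = 0.3160.

0.3160


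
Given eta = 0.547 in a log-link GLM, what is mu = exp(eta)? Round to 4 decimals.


The inverse log link gives:
mu = exp(0.547) = 1.7281.

1.7281


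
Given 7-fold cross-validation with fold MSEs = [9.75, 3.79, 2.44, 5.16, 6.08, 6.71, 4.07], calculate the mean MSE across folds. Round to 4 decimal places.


Add all fold MSEs: 38.0000.
Divide by k = 7: 38.0000/7 = 5.4286.

5.4286


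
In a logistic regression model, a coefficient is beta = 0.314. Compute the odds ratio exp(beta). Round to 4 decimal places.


The odds ratio is computed as:
OR = e^(0.314) = 1.3689.

1.3689


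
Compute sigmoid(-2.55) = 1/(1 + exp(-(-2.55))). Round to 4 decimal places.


exp(2.5500) = 12.8071.
1 + exp(-z) = 13.8071.
sigmoid = 1/13.8071 = 0.0724.

0.0724


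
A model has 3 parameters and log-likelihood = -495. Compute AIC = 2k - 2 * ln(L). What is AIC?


Compute:
2k = 2*3 = 6.
-2*loglik = -2*(-495) = 990.
AIC = 6 + 990 = 996.

996


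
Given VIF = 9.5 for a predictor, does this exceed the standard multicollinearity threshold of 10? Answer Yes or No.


Check: VIF = 9.5 vs threshold = 10.
Since 9.5 < 10, the answer is No.

No


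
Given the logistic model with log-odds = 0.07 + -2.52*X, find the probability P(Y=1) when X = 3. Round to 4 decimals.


z = 0.07 + -2.52 * 3 = -7.4900.
Sigmoid: P = 1 / (1 + exp(7.4900)) = 0.0006.

0.0006


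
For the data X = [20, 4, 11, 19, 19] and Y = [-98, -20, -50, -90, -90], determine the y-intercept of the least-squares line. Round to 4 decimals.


Compute b1 = -4.8095 from the OLS formula.
With xbar = 14.6000 and ybar = -69.6000, the intercept is:
b0 = -69.6000 - -4.8095 * 14.6000 = 0.6190.

0.6190


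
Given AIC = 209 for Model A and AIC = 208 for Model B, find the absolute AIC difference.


Compute |209 - 208| = 1.
Model B has the smaller AIC.

1


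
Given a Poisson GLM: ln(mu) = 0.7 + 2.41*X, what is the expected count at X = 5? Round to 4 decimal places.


Linear predictor: eta = 0.7 + (2.41)(5) = 12.7500.
Expected count: mu = exp(12.7500) = 344551.8961.

344551.8961


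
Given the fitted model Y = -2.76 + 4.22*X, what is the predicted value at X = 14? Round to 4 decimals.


Predicted value:
Y = -2.76 + (4.22)(14) = -2.76 + 59.0800 = 56.3200.

56.3200


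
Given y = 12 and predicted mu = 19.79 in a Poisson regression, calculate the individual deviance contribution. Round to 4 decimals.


y/mu = 12/19.79 = 0.606367 (approx.), and ln(12/19.79) = -0.500270.
y * ln(y/mu) = 12 * -0.500270 = -6.003240.
y - mu = -7.79.
D = 2 * (-6.003240 - -7.79) = 3.573520, which rounds to 3.5735.

3.5735


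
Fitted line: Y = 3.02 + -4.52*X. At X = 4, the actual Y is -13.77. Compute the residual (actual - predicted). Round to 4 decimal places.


Compute yhat = 3.02 + (-4.52)(4) = -15.0600.
Residual = actual - predicted = -13.77 - -15.0600 = 1.2900.

1.2900


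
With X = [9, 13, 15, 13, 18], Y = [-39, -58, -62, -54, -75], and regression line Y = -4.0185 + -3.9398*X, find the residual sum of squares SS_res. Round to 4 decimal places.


Compute predicted values, then residuals = yi - yhat_i.
Residuals: [0.4767, -2.7641, 1.1155, 1.2359, -0.0651].
SSres = sum(residual^2) = 10.6435.

10.6435


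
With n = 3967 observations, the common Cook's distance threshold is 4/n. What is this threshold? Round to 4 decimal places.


Using the rule of thumb:
Threshold = 4 / 3967 = 0.0010.

0.0010


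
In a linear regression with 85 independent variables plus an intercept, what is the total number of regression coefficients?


Each predictor gets one coefficient, plus one intercept.
Total parameters = 85 + 1 = 86.

86


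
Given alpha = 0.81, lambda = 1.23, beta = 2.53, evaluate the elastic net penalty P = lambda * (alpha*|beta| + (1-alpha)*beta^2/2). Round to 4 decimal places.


L1 component = 0.81 * |2.53| = 2.0493.
L2 component = 0.19 * 2.53^2 / 2 = 0.6081.
Penalty = 1.23 * (2.0493 + 0.6081) = 1.23 * 2.6574 = 3.2686.

3.2686


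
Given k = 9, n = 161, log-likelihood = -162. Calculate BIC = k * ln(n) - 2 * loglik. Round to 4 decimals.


ln(161) = 5.081404.
k * ln(n) = 9 * 5.081404 = 45.732636.
-2L = 324.
BIC = 45.732636 + 324 = 369.732636, which rounds to 369.7326.

369.7326


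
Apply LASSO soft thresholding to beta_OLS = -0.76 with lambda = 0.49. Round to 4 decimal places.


Absolute value: |-0.76| = 0.76.
Compare to lambda = 0.49.
Since |beta| > lambda, coefficient = sign(beta)*(|beta| - lambda) = -0.2700.

-0.2700


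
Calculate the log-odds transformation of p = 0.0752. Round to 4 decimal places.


1 - p = 0.9248.
p/(1-p) = 0.0813.
logit = ln(0.0813) = -2.5094.

-2.5094


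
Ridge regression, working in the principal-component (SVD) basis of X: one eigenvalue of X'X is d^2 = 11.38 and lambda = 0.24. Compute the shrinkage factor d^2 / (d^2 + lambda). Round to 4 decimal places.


Denominator = d^2 + lambda = 11.38 + 0.24 = 11.6200.
Shrinkage = 11.38 / 11.6200 = 0.9793.

0.9793


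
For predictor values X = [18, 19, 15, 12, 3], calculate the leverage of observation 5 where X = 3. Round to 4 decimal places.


n = 5, xbar = 13.4000.
SXX = sum((xi - xbar)^2) = 165.2000.
h = 1/5 + (3 - 13.4000)^2 / 165.2000 = 0.8547.

0.8547


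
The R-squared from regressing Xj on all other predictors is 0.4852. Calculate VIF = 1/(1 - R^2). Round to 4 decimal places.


Using VIF = 1/(1 - R^2_j):
1 - 0.4852 = 0.5148.
VIF = 1.9425.

1.9425


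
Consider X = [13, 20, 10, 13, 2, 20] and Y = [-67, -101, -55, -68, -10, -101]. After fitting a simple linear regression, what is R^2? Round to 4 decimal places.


The fitted line is Y = -2.0570 + -4.9956*X.
SSres = 15.9956, SStot = 5706.0000.
R^2 = 1 - SSres/SStot = 0.9972.

0.9972


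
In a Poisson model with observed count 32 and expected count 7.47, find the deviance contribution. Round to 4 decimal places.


y/mu = 32/7.47 = 4.283802 (approx.), and ln(32/7.47) = 1.454841.
y * ln(y/mu) = 32 * 1.454841 = 46.554912.
y - mu = 24.53.
D = 2 * (46.554912 - 24.53) = 44.049824, which rounds to 44.0498.

44.0498


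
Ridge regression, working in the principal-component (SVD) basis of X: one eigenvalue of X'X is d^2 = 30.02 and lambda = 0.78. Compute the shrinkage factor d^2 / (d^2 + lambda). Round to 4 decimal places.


Denominator = d^2 + lambda = 30.02 + 0.78 = 30.8000.
Shrinkage = 30.02 / 30.8000 = 0.9747.

0.9747


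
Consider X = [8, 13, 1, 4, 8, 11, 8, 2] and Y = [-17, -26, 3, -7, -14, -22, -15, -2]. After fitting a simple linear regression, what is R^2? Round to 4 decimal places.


Fit the OLS line: b0 = 3.4384, b1 = -2.3183.
SSres = 10.8468.
SStot = 682.0000.
R^2 = 1 - 10.8468/682.0000 = 0.9841.

0.9841


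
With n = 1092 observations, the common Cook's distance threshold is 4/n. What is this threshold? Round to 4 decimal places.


Using the rule of thumb:
Threshold = 4 / 1092 = 0.0037.

0.0037


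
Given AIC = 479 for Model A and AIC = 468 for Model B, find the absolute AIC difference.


Compute |479 - 468| = 11.
Model B has the smaller AIC.

11


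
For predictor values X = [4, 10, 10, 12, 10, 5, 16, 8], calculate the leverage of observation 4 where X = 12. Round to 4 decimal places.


Mean of X: xbar = 9.3750.
SXX = 101.8750.
For X = 12: h = 1/8 + (12 - 9.3750)^2/101.8750 = 0.1926.

0.1926


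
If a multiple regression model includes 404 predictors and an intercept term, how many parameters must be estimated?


Including the intercept, the model has 404 predictor coefficients + 1 intercept.
Total = 405.

405


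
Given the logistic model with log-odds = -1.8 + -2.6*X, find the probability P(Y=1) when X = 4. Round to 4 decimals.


Linear predictor: z = -1.8 + -2.6 * 4 = -12.2000.
P = 1/(1 + exp(12.2000)) = 1/(1 + 198789.1511) = 0.0000.

0.0000


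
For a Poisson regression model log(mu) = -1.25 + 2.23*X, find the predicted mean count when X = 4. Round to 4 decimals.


Linear predictor: eta = -1.25 + (2.23)(4) = 7.6700.
Expected count: mu = exp(7.6700) = 2143.0814.

2143.0814


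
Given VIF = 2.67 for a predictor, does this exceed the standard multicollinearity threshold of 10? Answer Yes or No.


Compare VIF = 2.67 to the threshold of 10.
2.67 < 10, so the answer is No.

No


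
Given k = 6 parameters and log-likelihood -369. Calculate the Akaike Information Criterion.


AIC = 2k - 2*loglik = 2(6) - 2(-369).
= 12 + 738 = 750.

750


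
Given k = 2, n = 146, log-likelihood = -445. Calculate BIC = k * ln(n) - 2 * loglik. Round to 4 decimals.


ln(146) = 4.983607.
k * ln(n) = 2 * 4.983607 = 9.967214.
-2L = 890.
BIC = 9.967214 + 890 = 899.967214, which rounds to 899.9672.

899.9672


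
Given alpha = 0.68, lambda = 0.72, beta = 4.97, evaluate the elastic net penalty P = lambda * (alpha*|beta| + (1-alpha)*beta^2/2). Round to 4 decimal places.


Compute:
L1 = 0.68 * 4.97 = 3.3796.
L2 = 0.32 * 4.97^2 / 2 = 3.9521.
Penalty = 0.72 * (3.3796 + 3.9521) = 5.2789.

5.2789


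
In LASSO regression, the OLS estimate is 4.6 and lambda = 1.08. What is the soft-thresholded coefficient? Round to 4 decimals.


|beta_OLS| = 4.6.
lambda = 1.08.
Since |beta| > lambda, coefficient = sign(beta)*(|beta| - lambda) = 3.5200.
Result = 3.5200.

3.5200


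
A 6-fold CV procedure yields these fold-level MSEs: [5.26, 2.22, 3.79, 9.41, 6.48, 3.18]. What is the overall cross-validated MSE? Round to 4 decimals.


Sum of fold MSEs = 30.3400.
Average = 30.3400 / 6 = 5.0567.

5.0567


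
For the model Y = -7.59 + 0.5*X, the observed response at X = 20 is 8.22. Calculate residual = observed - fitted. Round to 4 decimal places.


Predicted = -7.59 + 0.5 * 20 = 2.4100.
Residual = 8.22 - 2.4100 = 5.8100.

5.8100


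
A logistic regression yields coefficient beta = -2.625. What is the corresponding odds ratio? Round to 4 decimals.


Odds ratio = exp(beta) = exp(-2.625).
= 0.0724.

0.0724


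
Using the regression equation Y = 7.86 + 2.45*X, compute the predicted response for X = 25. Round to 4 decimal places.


Plug X = 25 into Y = 7.86 + 2.45*X:
Y = 7.86 + 61.2500 = 69.1100.

69.1100


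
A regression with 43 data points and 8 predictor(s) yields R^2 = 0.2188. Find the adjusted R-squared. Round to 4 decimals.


Using the formula:
(1 - 0.2188) = 0.7812.
Multiply by 42/34: 0.7812 * 42 = 32.8104, then 32.8104 / 34 = 0.9650.
Adj R^2 = 1 - 0.9650 = 0.0350.

0.0350


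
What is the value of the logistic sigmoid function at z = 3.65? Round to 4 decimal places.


First, exp(-3.6500) = 0.0260.
Then sigma(z) = 1/(1 + 0.0260) = 0.9747.

0.9747


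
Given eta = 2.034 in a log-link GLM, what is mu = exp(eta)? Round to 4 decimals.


The inverse log link gives:
mu = exp(2.034) = 7.6446.

7.6446


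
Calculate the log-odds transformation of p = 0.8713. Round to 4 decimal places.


Compute the odds: 0.8713/0.1287 = 6.7700.
Take the natural log: ln(6.7700) = 1.9125.

1.9125


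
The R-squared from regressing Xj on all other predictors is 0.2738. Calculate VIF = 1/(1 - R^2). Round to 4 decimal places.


Denominator: 1 - 0.2738 = 0.7262.
VIF = 1 / 0.7262 = 1.3770.

1.3770


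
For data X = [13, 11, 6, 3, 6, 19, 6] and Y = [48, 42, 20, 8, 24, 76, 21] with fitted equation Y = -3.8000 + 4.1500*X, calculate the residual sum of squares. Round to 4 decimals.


Compute predicted values, then residuals = yi - yhat_i.
Residuals: [-2.1500, 0.1500, -1.1000, -0.6500, 2.9000, 0.9500, -0.1000].
SSres = sum(residual^2) = 15.6000.

15.6000


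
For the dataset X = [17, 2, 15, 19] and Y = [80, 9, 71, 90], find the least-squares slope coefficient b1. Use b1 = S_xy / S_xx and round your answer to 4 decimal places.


Calculate xbar = 13.2500, ybar = 62.5000.
S_xx = 176.7500, S_xy = 840.5000.
Using b1 = S_xy / S_xx = 840.5000 / 176.7500, we get b1 = 4.7553.

4.7553


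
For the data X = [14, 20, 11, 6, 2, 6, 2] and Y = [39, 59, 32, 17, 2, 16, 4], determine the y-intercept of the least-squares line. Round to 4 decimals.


The slope is b1 = 3.0716.
Sample means are xbar = 8.7143 and ybar = 24.1429.
Intercept: b0 = 24.1429 - (3.0716)(8.7143) = -2.6238.

-2.6238


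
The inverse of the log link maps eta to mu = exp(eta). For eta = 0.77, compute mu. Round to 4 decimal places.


mu = exp(eta) = exp(0.77).
= 2.1598.

2.1598


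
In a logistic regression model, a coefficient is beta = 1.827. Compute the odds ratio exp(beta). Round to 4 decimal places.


The odds ratio is computed as:
OR = e^(1.827) = 6.2152.

6.2152


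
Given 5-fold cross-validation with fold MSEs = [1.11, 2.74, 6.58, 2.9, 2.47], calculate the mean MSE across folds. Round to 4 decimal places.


Total MSE across folds = 15.8000.
CV-MSE = 15.8000/5 = 3.1600.

3.1600


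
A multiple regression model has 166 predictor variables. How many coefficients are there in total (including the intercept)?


Each predictor gets one coefficient, plus one intercept.
Total parameters = 166 + 1 = 167.

167


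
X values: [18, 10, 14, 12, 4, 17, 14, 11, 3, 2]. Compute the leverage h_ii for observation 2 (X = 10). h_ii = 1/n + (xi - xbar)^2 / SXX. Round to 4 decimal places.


Compute xbar = 10.5000 with n = 10 observations.
SXX = 296.5000.
Leverage = 1/10 + (10 - 10.5000)^2/296.5000 = 0.1008.

0.1008


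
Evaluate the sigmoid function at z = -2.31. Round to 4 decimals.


exp(2.3100) = 10.0744.
1 + exp(-z) = 11.0744.
sigmoid = 1/11.0744 = 0.0903.

0.0903


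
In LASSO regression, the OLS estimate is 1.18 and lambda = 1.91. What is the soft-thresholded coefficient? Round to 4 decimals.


Check: |1.18| = 1.18 vs lambda = 1.91.
Since |beta| <= lambda, the coefficient is set to 0.
Soft-thresholded coefficient = 0.0000.

0.0000


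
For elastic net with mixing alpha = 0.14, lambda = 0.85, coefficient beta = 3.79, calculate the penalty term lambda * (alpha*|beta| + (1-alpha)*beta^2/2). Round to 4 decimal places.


Compute:
L1 = 0.14 * 3.79 = 0.5306.
L2 = 0.86 * 3.79^2 / 2 = 6.1766.
Penalty = 0.85 * (0.5306 + 6.1766) = 5.7011.

5.7011


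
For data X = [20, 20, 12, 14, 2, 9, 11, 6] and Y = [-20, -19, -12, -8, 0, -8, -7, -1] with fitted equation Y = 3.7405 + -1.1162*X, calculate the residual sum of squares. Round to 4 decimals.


For each point, residual = actual - predicted.
Residuals: [-1.4165, -0.4165, -2.3461, 3.8863, -1.5081, -1.6947, 1.5377, 1.9567].
Sum of squared residuals = 34.1270.

34.1270


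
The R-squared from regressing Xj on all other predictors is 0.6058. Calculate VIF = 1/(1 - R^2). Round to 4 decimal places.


VIF = 1 / (1 - 0.6058).
= 1 / 0.3942 = 2.5368.

2.5368


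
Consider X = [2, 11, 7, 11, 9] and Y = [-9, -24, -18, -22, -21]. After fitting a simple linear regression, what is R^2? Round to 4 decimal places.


Fit the OLS line: b0 = -6.3714, b1 = -1.5536.
SSres = 3.6393.
SStot = 138.8000.
R^2 = 1 - 3.6393/138.8000 = 0.9738.

0.9738


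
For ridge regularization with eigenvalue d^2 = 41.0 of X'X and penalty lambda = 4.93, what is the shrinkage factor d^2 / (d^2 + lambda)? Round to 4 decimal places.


Compute the denominator: 41.0 + 4.93 = 45.9300.
Shrinkage factor = 41.0 / 45.9300 = 0.8927.

0.8927


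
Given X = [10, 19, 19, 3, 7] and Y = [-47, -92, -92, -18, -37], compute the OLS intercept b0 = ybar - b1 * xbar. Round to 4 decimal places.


Compute b1 = -4.6400 from the OLS formula.
With xbar = 11.6000 and ybar = -57.2000, the intercept is:
b0 = -57.2000 - -4.6400 * 11.6000 = -3.3764.

-3.3764


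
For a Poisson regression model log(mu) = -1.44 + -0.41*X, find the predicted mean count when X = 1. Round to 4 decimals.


eta = -1.44 + -0.41 * 1 = -1.8500.
mu = exp(-1.8500) = 0.1572.

0.1572


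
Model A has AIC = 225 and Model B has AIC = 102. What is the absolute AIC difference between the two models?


Compute |225 - 102| = 123.
Model B has the smaller AIC.

123


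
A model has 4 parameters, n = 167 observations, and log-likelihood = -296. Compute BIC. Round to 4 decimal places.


ln(167) = 5.117994.
k * ln(n) = 4 * 5.117994 = 20.471976.
-2L = 592.
BIC = 20.471976 + 592 = 612.471976, which rounds to 612.4720.

612.4720


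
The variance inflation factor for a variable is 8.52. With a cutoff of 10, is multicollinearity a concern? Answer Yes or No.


Check: VIF = 8.52 vs threshold = 10.
Since 8.52 < 10, the answer is No.

No


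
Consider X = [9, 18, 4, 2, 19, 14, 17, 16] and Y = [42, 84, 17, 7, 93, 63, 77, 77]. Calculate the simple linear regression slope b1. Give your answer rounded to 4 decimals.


Calculate xbar = 12.3750, ybar = 57.5000.
S_xx = 301.8750, S_xy = 1469.5000.
Using b1 = S_xy / S_xx = 1469.5000 / 301.8750, we get b1 = 4.8679.

4.8679


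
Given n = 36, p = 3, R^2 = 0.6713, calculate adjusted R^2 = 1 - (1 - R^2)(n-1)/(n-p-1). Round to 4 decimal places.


Adjusted R^2 = 1 - (1 - R^2) * (n-1)/(n-p-1).
(1 - R^2) = 0.3287.
(n-1)/(n-p-1) = 35/32.
(1 - R^2) * (n-1) = 0.3287 * 35 = 11.5045.
Divide by (n-p-1): 11.5045 / 32 = 0.3595.
Adj R^2 = 1 - 0.3595 = 0.6405.

0.6405


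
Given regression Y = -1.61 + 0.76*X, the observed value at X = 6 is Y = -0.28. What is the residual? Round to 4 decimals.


Predicted = -1.61 + 0.76 * 6 = 2.9500.
Residual = -0.28 - 2.9500 = -3.2300.

-3.2300


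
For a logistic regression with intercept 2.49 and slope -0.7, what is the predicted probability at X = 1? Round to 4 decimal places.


Linear predictor: z = 2.49 + -0.7 * 1 = 1.7900.
P = 1/(1 + exp(-1.7900)) = 1/(1 + 0.1670) = 0.8569.

0.8569


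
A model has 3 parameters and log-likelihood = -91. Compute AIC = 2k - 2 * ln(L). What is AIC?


AIC = 2k - 2*loglik = 2(3) - 2(-91).
= 6 + 182 = 188.

188


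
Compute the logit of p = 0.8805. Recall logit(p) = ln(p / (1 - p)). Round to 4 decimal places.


Compute the odds: 0.8805/0.1195 = 7.3682.
Take the natural log: ln(7.3682) = 1.9972.

1.9972


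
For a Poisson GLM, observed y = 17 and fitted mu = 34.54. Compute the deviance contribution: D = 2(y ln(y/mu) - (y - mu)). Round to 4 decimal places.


Compute y*ln(y/mu) = 17*ln(17/34.54) = 17*-0.708905 = -12.051385.
y - mu = -17.54.
D = 2*(-12.051385 - (-17.54)) = 10.977230, which rounds to 10.9772.

10.9772


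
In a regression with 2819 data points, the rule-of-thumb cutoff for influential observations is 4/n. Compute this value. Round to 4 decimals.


Cook's distance cutoff = 4/n = 4/2819.
= 0.0014.

0.0014


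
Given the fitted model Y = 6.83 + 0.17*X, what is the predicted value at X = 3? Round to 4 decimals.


Substitute X = 3 into the equation:
Y = 6.83 + 0.17 * 3 = 6.83 + 0.5100 = 7.3400.

7.3400


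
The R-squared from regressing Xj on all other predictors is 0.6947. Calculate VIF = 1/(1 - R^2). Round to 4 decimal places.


Denominator: 1 - 0.6947 = 0.3053.
VIF = 1 / 0.3053 = 3.2755.

3.2755


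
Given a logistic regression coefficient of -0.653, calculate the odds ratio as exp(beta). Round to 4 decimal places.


Odds ratio = exp(beta) = exp(-0.653).
= 0.5205.

0.5205


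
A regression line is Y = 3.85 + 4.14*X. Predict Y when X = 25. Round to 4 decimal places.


Substitute X = 25 into the equation:
Y = 3.85 + 4.14 * 25 = 3.85 + 103.5000 = 107.3500.

107.3500
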